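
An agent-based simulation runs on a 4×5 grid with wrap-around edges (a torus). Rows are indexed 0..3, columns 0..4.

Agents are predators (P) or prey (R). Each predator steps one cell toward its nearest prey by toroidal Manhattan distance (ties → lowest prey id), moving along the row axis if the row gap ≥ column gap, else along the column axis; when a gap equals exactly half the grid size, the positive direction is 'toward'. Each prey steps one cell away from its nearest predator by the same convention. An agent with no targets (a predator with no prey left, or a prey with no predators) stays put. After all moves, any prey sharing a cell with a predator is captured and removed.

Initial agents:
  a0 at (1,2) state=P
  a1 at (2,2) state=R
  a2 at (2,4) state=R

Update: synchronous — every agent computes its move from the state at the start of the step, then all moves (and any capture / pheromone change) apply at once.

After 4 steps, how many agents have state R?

2

t=1: a0@(2,2):P a1@(3,2):R a2@(2,0):R
t=2: a0@(3,2):P a1@(0,2):R a2@(2,4):R
t=3: a0@(0,2):P a1@(1,2):R a2@(2,0):R
t=4: a0@(1,2):P a1@(2,2):R a2@(1,0):R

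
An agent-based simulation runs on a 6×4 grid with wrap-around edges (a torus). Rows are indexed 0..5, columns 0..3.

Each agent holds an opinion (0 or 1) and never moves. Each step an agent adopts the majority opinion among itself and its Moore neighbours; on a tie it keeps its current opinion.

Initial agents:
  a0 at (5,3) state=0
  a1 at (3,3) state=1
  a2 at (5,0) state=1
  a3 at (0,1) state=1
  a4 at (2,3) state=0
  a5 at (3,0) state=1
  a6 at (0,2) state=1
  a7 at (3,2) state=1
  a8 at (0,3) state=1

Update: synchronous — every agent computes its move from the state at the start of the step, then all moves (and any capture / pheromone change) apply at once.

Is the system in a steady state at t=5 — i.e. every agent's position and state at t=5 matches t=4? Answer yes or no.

t=1: a0@(5,3):1 a1@(3,3):1 a2@(5,0):1 a3@(0,1):1 a4@(2,3):1 a5@(3,0):1 a6@(0,2):1 a7@(3,2):1 a8@(0,3):1
t=2: (unchanged — steady state)

yes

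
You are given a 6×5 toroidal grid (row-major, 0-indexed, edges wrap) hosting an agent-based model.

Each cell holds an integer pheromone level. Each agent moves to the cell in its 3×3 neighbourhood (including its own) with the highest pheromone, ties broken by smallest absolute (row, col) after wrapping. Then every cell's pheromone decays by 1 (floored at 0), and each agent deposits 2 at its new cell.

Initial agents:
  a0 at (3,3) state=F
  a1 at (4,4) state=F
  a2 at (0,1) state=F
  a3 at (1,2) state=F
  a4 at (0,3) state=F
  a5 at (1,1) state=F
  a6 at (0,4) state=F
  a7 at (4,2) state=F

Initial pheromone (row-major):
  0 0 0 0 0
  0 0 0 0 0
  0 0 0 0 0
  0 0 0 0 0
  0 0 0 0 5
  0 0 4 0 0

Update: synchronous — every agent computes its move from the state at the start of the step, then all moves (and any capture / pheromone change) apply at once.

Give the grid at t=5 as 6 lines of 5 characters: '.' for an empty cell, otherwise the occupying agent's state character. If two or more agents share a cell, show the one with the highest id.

F....
.....
.....
.....
....F
..F..

t=1: a0@(4,4) a1@(4,4) a2@(5,2) a3@(0,1) a4@(5,2) a5@(0,0) a6@(0,0) a7@(5,2) | pheromone: 4 2 0 0 0 / 0 0 0 0 0 / 0 0 0 0 0 / 0 0 0 0 0 / 0 0 0 0 8 / 0 0 9 0 0
t=2: a0@(4,4) a1@(4,4) a2@(5,2) a3@(5,2) a4@(5,2) a5@(0,0) a6@(0,0) a7@(5,2) | pheromone: 7 1 0 0 0 / 0 0 0 0 0 / 0 0 0 0 0 / 0 0 0 0 0 / 0 0 0 0 11 / 0 0 16 0 0
t=3: a0@(4,4) a1@(4,4) a2@(5,2) a3@(5,2) a4@(5,2) a5@(0,0) a6@(0,0) a7@(5,2) | pheromone: 10 0 0 0 0 / 0 0 0 0 0 / 0 0 0 0 0 / 0 0 0 0 0 / 0 0 0 0 14 / 0 0 23 0 0
t=4: a0@(4,4) a1@(4,4) a2@(5,2) a3@(5,2) a4@(5,2) a5@(0,0) a6@(0,0) a7@(5,2) | pheromone: 13 0 0 0 0 / 0 0 0 0 0 / 0 0 0 0 0 / 0 0 0 0 0 / 0 0 0 0 17 / 0 0 30 0 0
t=5: a0@(4,4) a1@(4,4) a2@(5,2) a3@(5,2) a4@(5,2) a5@(0,0) a6@(0,0) a7@(5,2) | pheromone: 16 0 0 0 0 / 0 0 0 0 0 / 0 0 0 0 0 / 0 0 0 0 0 / 0 0 0 0 20 / 0 0 37 0 0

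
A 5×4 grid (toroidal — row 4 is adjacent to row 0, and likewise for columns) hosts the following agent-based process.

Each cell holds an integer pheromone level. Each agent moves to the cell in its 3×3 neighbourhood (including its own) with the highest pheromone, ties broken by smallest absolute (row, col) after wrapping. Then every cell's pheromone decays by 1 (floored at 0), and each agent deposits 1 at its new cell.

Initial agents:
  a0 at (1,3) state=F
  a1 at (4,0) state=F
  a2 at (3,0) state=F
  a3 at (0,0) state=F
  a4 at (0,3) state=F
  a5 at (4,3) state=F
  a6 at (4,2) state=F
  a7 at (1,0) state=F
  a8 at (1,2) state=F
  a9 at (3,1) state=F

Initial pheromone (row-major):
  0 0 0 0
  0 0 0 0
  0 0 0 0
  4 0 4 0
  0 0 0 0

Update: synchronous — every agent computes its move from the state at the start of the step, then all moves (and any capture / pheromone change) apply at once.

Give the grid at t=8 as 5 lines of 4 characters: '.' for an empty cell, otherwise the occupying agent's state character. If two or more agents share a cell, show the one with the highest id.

t=1: a0@(0,0) a1@(3,0) a2@(3,0) a3@(0,0) a4@(0,0) a5@(3,0) a6@(3,2) a7@(0,0) a8@(0,1) a9@(3,0) | pheromone: 4 1 0 0 / 0 0 0 0 / 0 0 0 0 / 7 0 4 0 / 0 0 0 0
t=2: a0@(0,0) a1@(3,0) a2@(3,0) a3@(0,0) a4@(0,0) a5@(3,0) a6@(3,2) a7@(0,0) a8@(0,0) a9@(3,0) | pheromone: 8 0 0 0 / 0 0 0 0 / 0 0 0 0 / 10 0 4 0 / 0 0 0 0
t=3: a0@(0,0) a1@(3,0) a2@(3,0) a3@(0,0) a4@(0,0) a5@(3,0) a6@(3,2) a7@(0,0) a8@(0,0) a9@(3,0) | pheromone: 12 0 0 0 / 0 0 0 0 / 0 0 0 0 / 13 0 4 0 / 0 0 0 0
t=4: a0@(0,0) a1@(3,0) a2@(3,0) a3@(0,0) a4@(0,0) a5@(3,0) a6@(3,2) a7@(0,0) a8@(0,0) a9@(3,0) | pheromone: 16 0 0 0 / 0 0 0 0 / 0 0 0 0 / 16 0 4 0 / 0 0 0 0
t=5: a0@(0,0) a1@(3,0) a2@(3,0) a3@(0,0) a4@(0,0) a5@(3,0) a6@(3,2) a7@(0,0) a8@(0,0) a9@(3,0) | pheromone: 20 0 0 0 / 0 0 0 0 / 0 0 0 0 / 19 0 4 0 / 0 0 0 0
t=6: a0@(0,0) a1@(3,0) a2@(3,0) a3@(0,0) a4@(0,0) a5@(3,0) a6@(3,2) a7@(0,0) a8@(0,0) a9@(3,0) | pheromone: 24 0 0 0 / 0 0 0 0 / 0 0 0 0 / 22 0 4 0 / 0 0 0 0
t=7: a0@(0,0) a1@(3,0) a2@(3,0) a3@(0,0) a4@(0,0) a5@(3,0) a6@(3,2) a7@(0,0) a8@(0,0) a9@(3,0) | pheromone: 28 0 0 0 / 0 0 0 0 / 0 0 0 0 / 25 0 4 0 / 0 0 0 0
t=8: a0@(0,0) a1@(3,0) a2@(3,0) a3@(0,0) a4@(0,0) a5@(3,0) a6@(3,2) a7@(0,0) a8@(0,0) a9@(3,0) | pheromone: 32 0 0 0 / 0 0 0 0 / 0 0 0 0 / 28 0 4 0 / 0 0 0 0

F...
....
....
F.F.
....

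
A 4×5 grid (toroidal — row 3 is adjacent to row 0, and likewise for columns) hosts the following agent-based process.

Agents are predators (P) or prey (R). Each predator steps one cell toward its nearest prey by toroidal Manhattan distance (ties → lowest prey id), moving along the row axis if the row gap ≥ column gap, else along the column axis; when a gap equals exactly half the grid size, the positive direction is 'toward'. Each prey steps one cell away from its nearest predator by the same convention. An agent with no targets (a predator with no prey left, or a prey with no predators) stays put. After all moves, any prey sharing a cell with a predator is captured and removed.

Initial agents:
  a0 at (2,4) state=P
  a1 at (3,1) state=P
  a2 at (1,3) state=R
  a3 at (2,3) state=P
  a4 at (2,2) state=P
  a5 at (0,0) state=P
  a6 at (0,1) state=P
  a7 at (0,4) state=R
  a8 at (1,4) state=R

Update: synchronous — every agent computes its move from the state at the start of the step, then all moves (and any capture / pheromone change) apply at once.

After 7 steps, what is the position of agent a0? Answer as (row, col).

t=1: a0@(1,4):P a1@(3,0):P a2@(0,3):R a3@(1,3):P a4@(1,2):P a5@(0,4):P a6@(0,0):P a7@(0,3):R
t=2: a0@(0,4):P a1@(3,4):P a2@(3,3):R a3@(0,3):P a4@(0,2):P a5@(0,3):P a6@(0,4):P a7@(3,3):R
t=3: a0@(3,4):P a1@(3,3):P a3@(3,3):P a4@(3,2):P a5@(3,3):P a6@(3,4):P
t=4: (unchanged — steady state)

(3, 4)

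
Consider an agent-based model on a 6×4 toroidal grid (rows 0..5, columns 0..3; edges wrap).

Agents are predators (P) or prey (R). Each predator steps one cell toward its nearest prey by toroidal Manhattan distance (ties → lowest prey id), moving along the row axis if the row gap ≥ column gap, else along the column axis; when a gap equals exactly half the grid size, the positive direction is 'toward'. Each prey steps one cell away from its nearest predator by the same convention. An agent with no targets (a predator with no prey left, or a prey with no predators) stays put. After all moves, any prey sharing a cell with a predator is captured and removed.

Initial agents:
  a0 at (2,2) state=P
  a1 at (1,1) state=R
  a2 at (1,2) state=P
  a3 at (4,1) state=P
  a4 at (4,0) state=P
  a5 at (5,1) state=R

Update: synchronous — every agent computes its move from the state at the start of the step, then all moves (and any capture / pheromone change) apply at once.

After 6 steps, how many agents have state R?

1

t=1: a0@(1,2):P a1@(1,0):R a2@(1,1):P a3@(5,1):P a4@(5,0):P a5@(0,1):R
t=2: a0@(1,3):P a2@(1,0):P a3@(0,1):P a4@(0,0):P a5@(5,1):R
t=3: a0@(0,3):P a2@(0,0):P a3@(5,1):P a4@(5,0):P a5@(4,1):R
t=4: a0@(5,3):P a2@(5,0):P a3@(4,1):P a4@(4,0):P a5@(3,1):R
t=5: a0@(4,3):P a2@(4,0):P a3@(3,1):P a4@(3,0):P a5@(2,1):R
t=6: a0@(3,3):P a2@(3,0):P a3@(2,1):P a4@(2,0):P a5@(1,1):R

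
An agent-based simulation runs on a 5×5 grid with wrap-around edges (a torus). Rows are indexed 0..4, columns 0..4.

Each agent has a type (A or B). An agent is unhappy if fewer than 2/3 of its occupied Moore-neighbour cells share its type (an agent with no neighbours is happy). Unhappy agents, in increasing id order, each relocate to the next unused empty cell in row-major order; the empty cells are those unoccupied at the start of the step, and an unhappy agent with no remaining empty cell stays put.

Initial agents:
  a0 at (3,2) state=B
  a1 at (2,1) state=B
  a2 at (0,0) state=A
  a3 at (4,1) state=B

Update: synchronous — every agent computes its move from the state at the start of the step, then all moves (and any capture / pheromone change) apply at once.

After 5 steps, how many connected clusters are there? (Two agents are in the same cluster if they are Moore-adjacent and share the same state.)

3

t=1: a0@(3,2):B a1@(2,1):B a2@(0,1):A a3@(0,2):B
t=2: a0@(3,2):B a1@(2,1):B a2@(0,0):A a3@(0,3):B
t=3: (unchanged — steady state)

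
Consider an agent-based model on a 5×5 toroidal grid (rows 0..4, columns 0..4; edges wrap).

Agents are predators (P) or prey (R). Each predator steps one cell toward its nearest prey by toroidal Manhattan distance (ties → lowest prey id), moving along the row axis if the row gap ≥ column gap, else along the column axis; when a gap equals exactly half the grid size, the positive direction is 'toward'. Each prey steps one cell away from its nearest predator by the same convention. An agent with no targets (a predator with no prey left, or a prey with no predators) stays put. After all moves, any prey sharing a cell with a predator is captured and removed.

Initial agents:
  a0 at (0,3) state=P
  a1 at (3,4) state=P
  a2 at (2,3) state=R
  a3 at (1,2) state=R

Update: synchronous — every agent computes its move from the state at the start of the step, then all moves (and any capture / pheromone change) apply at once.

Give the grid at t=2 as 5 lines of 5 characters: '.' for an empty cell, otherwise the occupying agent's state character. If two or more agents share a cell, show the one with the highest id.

t=1: a0@(1,3):P a1@(2,4):P a2@(3,3):R a3@(2,2):R
t=2: a0@(2,3):P a1@(3,4):P a2@(4,3):R a3@(3,2):R

.....
.....
...P.
..R.P
...R.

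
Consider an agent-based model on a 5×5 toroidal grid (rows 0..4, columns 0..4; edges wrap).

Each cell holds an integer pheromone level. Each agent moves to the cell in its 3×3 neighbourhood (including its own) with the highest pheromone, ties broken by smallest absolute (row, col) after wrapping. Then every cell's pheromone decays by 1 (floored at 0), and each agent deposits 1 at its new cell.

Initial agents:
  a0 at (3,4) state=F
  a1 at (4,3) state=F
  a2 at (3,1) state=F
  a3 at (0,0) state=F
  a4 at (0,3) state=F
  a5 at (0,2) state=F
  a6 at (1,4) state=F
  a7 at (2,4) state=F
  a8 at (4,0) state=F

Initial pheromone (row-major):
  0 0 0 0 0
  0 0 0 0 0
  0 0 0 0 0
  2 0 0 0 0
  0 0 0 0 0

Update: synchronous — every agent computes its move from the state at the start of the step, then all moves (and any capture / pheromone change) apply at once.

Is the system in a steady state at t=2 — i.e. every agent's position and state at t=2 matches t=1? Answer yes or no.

t=1: a0@(3,0) a1@(0,2) a2@(3,0) a3@(0,0) a4@(0,2) a5@(0,1) a6@(0,0) a7@(3,0) a8@(3,0) | pheromone: 2 1 2 0 0 / 0 0 0 0 0 / 0 0 0 0 0 / 5 0 0 0 0 / 0 0 0 0 0
t=2: a0@(3,0) a1@(0,2) a2@(3,0) a3@(0,0) a4@(0,2) a5@(0,0) a6@(0,0) a7@(3,0) a8@(3,0) | pheromone: 4 0 3 0 0 / 0 0 0 0 0 / 0 0 0 0 0 / 8 0 0 0 0 / 0 0 0 0 0

no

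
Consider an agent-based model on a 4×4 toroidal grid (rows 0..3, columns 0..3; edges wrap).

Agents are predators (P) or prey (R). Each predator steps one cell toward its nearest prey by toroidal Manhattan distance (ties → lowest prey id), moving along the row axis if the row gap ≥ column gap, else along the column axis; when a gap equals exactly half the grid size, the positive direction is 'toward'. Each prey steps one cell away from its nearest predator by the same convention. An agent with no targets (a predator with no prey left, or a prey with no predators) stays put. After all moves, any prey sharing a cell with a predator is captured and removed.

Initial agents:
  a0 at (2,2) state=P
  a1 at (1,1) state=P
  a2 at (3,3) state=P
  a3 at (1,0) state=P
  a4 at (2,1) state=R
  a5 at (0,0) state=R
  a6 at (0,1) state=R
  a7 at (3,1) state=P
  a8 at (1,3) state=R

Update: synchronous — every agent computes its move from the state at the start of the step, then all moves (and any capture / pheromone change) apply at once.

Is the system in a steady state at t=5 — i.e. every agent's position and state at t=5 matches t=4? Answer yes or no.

no

t=1: a0@(2,1):P a1@(2,1):P a2@(0,3):P a3@(0,0):P a4@(2,0):R a5@(3,0):R a6@(3,1):R a7@(2,1):P a8@(1,2):R
t=2: a0@(2,0):P a1@(2,0):P a2@(3,3):P a3@(3,0):P a4@(2,3):R a6@(0,1):R a7@(2,0):P a8@(0,2):R
t=3: a0@(2,3):P a1@(2,3):P a2@(2,3):P a3@(2,0):P a4@(2,2):R a6@(1,1):R a7@(2,3):P a8@(1,2):R
t=4: a0@(2,2):P a1@(2,2):P a2@(2,2):P a3@(2,1):P a6@(0,1):R a7@(2,2):P a8@(0,2):R
t=5: a0@(3,2):P a1@(3,2):P a2@(3,2):P a3@(3,1):P a7@(3,2):P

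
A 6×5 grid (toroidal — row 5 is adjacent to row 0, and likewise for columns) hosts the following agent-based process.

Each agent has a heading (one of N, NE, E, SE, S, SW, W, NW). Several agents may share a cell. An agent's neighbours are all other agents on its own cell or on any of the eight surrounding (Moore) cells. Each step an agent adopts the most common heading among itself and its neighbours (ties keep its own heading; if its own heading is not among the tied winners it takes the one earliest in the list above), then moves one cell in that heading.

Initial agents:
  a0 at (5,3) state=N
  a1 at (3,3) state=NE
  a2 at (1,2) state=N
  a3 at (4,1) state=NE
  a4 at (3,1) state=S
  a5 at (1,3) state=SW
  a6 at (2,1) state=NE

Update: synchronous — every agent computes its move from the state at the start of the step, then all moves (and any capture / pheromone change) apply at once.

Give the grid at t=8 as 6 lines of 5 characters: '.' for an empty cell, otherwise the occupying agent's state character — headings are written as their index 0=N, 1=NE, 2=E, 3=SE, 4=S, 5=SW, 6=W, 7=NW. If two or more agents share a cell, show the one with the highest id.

t=1: a0@(4,3):N a1@(2,4):NE a2@(0,2):N a3@(3,2):NE a4@(2,2):NE a5@(2,2):SW a6@(1,2):NE
t=2: a0@(3,3):N a1@(1,0):NE a2@(5,2):N a3@(2,3):NE a4@(1,3):NE a5@(1,3):NE a6@(0,3):NE
t=3: a0@(2,3):N a1@(0,1):NE a2@(4,2):N a3@(1,4):NE a4@(0,4):NE a5@(0,4):NE a6@(5,4):NE
t=4: a0@(1,3):N a1@(5,2):NE a2@(3,2):N a3@(0,0):NE a4@(5,0):NE a5@(5,0):NE a6@(4,0):NE
t=5: a0@(0,3):N a1@(4,3):NE a2@(2,2):N a3@(5,1):NE a4@(4,1):NE a5@(4,1):NE a6@(3,1):NE
t=6: a0@(5,3):N a1@(3,4):NE a2@(1,2):N a3@(4,2):NE a4@(3,2):NE a5@(3,2):NE a6@(2,2):NE
t=7: a0@(4,3):N a1@(2,0):NE a2@(0,2):N a3@(3,3):NE a4@(2,3):NE a5@(2,3):NE a6@(1,3):NE
t=8: a0@(3,3):N a1@(1,1):NE a2@(5,2):N a3@(2,4):NE a4@(1,4):NE a5@(1,4):NE a6@(0,4):NE

....1
.1..1
....1
...0.
.....
..0..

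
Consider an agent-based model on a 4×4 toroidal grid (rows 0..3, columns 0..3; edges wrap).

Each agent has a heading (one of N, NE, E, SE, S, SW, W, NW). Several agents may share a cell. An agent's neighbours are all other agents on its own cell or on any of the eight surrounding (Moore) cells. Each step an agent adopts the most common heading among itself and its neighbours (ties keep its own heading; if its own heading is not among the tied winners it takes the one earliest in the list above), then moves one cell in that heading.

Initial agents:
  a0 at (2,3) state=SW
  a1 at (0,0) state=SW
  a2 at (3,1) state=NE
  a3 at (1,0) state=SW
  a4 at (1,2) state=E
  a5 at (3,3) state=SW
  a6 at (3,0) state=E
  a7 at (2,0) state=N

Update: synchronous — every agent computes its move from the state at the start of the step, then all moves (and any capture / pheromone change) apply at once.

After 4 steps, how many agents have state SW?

8

t=1: a0@(3,2):SW a1@(1,3):SW a2@(2,2):NE a3@(2,3):SW a4@(1,3):E a5@(0,2):SW a6@(0,3):SW a7@(3,3):SW
t=2: a0@(0,1):SW a1@(2,2):SW a2@(3,1):SW a3@(3,2):SW a4@(2,2):SW a5@(1,1):SW a6@(1,2):SW a7@(0,2):SW
t=3: a0@(1,0):SW a1@(3,1):SW a2@(0,0):SW a3@(0,1):SW a4@(3,1):SW a5@(2,0):SW a6@(2,1):SW a7@(1,1):SW
t=4: a0@(2,3):SW a1@(0,0):SW a2@(1,3):SW a3@(1,0):SW a4@(0,0):SW a5@(3,3):SW a6@(3,0):SW a7@(2,0):SW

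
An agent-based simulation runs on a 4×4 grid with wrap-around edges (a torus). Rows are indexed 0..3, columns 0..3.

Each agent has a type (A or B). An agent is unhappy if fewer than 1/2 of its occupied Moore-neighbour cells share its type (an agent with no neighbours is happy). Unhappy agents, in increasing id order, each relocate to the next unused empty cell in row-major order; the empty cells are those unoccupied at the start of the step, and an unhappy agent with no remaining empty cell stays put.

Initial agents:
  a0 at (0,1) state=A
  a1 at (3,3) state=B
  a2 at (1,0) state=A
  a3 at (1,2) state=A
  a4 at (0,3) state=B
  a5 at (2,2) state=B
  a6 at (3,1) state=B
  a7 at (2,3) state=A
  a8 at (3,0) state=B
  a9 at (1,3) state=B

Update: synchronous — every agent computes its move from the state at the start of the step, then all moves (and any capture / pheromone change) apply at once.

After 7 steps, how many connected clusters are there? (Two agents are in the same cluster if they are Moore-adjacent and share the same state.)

t=1: a0@(0,1):A a1@(3,3):B a2@(1,0):A a3@(0,0):A a4@(0,3):B a5@(2,2):B a6@(3,1):B a7@(0,2):A a8@(3,0):B a9@(1,1):B
t=2: a0@(0,1):A a1@(3,3):B a2@(1,0):A a3@(1,2):A a4@(1,3):B a5@(2,2):B a6@(2,0):B a7@(2,1):A a8@(3,0):B a9@(2,3):B
t=3: a0@(0,1):A a1@(3,3):B a2@(0,0):A a3@(0,2):A a4@(1,3):B a5@(2,2):B a6@(2,0):B a7@(0,3):A a8@(3,0):B a9@(2,3):B
t=4: a0@(0,1):A a1@(3,3):B a2@(1,0):A a3@(0,2):A a4@(1,3):B a5@(2,2):B a6@(2,0):B a7@(1,1):A a8@(3,0):B a9@(2,3):B
t=5: a0@(0,1):A a1@(3,3):B a2@(0,0):A a3@(0,2):A a4@(1,3):B a5@(2,2):B a6@(2,0):B a7@(1,1):A a8@(3,0):B a9@(2,3):B
t=6: a0@(0,1):A a1@(3,3):B a2@(0,3):A a3@(0,2):A a4@(1,3):B a5@(2,2):B a6@(2,0):B a7@(1,1):A a8@(3,0):B a9@(2,3):B
t=7: a0@(0,1):A a1@(3,3):B a2@(0,0):A a3@(0,2):A a4@(1,3):B a5@(2,2):B a6@(2,0):B a7@(1,1):A a8@(3,0):B a9@(2,3):B

2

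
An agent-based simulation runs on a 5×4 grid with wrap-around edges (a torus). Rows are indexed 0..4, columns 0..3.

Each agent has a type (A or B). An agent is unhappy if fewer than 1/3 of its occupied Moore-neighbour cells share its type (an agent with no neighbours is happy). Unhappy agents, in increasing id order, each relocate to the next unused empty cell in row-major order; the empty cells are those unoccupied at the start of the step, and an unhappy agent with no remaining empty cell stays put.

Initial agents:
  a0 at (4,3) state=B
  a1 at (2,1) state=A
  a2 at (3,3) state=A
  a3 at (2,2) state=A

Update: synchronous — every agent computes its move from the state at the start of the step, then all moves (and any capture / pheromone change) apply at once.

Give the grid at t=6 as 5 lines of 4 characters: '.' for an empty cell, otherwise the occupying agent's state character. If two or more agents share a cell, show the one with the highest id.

t=1: a0@(0,0):B a1@(2,1):A a2@(3,3):A a3@(2,2):A
t=2: (unchanged — steady state)

B...
....
.AA.
...A
....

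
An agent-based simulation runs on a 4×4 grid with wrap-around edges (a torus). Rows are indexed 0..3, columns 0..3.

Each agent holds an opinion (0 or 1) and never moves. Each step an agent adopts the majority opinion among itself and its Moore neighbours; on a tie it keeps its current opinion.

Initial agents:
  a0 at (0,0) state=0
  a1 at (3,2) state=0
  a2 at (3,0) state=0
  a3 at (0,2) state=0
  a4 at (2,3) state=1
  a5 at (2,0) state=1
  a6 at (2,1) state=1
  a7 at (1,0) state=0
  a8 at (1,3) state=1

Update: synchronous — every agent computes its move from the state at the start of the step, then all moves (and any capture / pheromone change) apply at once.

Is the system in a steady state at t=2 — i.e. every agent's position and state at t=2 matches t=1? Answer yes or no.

no

t=1: a0@(0,0):0 a1@(3,2):0 a2@(3,0):1 a3@(0,2):0 a4@(2,3):1 a5@(2,0):1 a6@(2,1):0 a7@(1,0):1 a8@(1,3):1
t=2: a0@(0,0):1 a1@(3,2):0 a2@(3,0):1 a3@(0,2):0 a4@(2,3):1 a5@(2,0):1 a6@(2,1):1 a7@(1,0):1 a8@(1,3):1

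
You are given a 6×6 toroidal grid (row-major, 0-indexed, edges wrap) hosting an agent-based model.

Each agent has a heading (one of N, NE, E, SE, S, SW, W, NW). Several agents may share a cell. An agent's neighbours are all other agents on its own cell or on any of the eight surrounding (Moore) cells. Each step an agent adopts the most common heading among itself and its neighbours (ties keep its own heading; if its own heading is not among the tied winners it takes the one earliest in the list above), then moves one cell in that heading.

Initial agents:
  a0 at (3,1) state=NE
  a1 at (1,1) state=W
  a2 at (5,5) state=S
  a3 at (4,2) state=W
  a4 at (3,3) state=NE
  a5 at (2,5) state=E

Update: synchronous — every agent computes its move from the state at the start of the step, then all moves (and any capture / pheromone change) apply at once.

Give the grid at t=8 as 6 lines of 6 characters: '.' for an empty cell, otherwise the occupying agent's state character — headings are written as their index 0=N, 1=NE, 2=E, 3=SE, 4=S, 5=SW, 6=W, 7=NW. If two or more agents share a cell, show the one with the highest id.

......
...1.1
.2..1.
......
......
......

t=1: a0@(2,2):NE a1@(1,0):W a2@(0,5):S a3@(3,3):NE a4@(2,4):NE a5@(2,0):E
t=2: a0@(1,3):NE a1@(1,5):W a2@(1,5):S a3@(2,4):NE a4@(1,5):NE a5@(2,1):E
t=3: a0@(0,4):NE a1@(0,0):NE a2@(0,0):NE a3@(1,5):NE a4@(0,0):NE a5@(2,2):E
t=4: a0@(5,5):NE a1@(5,1):NE a2@(5,1):NE a3@(0,0):NE a4@(5,1):NE a5@(2,3):E
t=5: a0@(4,0):NE a1@(4,2):NE a2@(4,2):NE a3@(5,1):NE a4@(4,2):NE a5@(2,4):E
t=6: a0@(3,1):NE a1@(3,3):NE a2@(3,3):NE a3@(4,2):NE a4@(3,3):NE a5@(2,5):E
t=7: a0@(2,2):NE a1@(2,4):NE a2@(2,4):NE a3@(3,3):NE a4@(2,4):NE a5@(2,0):E
t=8: a0@(1,3):NE a1@(1,5):NE a2@(1,5):NE a3@(2,4):NE a4@(1,5):NE a5@(2,1):E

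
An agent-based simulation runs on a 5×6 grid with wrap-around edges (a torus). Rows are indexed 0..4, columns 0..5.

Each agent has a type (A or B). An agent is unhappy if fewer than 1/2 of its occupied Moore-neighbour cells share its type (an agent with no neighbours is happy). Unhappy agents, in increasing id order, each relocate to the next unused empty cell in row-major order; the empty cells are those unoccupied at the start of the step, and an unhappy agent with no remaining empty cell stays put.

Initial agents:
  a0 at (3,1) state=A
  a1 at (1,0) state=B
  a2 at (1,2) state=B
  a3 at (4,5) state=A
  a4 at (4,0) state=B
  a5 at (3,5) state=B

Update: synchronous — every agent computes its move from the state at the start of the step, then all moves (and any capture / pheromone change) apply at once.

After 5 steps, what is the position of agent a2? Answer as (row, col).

t=1: a0@(0,0):A a1@(1,0):B a2@(1,2):B a3@(0,1):A a4@(0,2):B a5@(3,5):B
t=2: a0@(0,0):A a1@(0,3):B a2@(1,2):B a3@(0,4):A a4@(0,2):B a5@(3,5):B
t=3: a0@(0,0):A a1@(0,3):B a2@(1,2):B a3@(0,1):A a4@(0,2):B a5@(3,5):B
t=4: a0@(0,0):A a1@(0,3):B a2@(1,2):B a3@(0,4):A a4@(0,2):B a5@(3,5):B
t=5: a0@(0,0):A a1@(0,3):B a2@(1,2):B a3@(0,1):A a4@(0,2):B a5@(3,5):B

(1, 2)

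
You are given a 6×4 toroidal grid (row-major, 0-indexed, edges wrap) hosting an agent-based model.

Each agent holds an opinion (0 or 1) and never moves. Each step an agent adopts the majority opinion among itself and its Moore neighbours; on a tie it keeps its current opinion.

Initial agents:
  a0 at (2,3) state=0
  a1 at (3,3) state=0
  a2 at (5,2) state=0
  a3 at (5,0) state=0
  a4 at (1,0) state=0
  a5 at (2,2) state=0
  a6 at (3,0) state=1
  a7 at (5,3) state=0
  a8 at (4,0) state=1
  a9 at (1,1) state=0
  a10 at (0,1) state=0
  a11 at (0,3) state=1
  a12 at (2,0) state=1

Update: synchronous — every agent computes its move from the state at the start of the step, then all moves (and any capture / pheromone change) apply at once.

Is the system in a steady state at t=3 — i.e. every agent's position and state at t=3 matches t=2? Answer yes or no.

t=1: a0@(2,3):0 a1@(3,3):0 a2@(5,2):0 a3@(5,0):0 a4@(1,0):0 a5@(2,2):0 a6@(3,0):1 a7@(5,3):0 a8@(4,0):0 a9@(1,1):0 a10@(0,1):0 a11@(0,3):0 a12@(2,0):0
t=2: a0@(2,3):0 a1@(3,3):0 a2@(5,2):0 a3@(5,0):0 a4@(1,0):0 a5@(2,2):0 a6@(3,0):0 a7@(5,3):0 a8@(4,0):0 a9@(1,1):0 a10@(0,1):0 a11@(0,3):0 a12@(2,0):0
t=3: (unchanged — steady state)

yes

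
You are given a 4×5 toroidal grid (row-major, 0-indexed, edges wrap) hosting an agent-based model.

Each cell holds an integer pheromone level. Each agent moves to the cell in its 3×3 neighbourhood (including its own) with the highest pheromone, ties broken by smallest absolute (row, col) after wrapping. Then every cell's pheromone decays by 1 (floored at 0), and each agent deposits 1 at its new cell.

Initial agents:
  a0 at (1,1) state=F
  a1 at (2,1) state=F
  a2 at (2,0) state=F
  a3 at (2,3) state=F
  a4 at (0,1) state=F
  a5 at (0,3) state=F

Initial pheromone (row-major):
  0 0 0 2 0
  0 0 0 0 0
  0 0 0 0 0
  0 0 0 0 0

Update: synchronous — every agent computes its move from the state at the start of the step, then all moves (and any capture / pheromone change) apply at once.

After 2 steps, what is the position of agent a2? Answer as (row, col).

t=1: a0@(0,0) a1@(1,0) a2@(1,0) a3@(1,2) a4@(0,0) a5@(0,3) | pheromone: 2 0 0 2 0 / 2 0 1 0 0 / 0 0 0 0 0 / 0 0 0 0 0
t=2: a0@(0,0) a1@(0,0) a2@(0,0) a3@(0,3) a4@(0,0) a5@(0,3) | pheromone: 5 0 0 3 0 / 1 0 0 0 0 / 0 0 0 0 0 / 0 0 0 0 0

(0, 0)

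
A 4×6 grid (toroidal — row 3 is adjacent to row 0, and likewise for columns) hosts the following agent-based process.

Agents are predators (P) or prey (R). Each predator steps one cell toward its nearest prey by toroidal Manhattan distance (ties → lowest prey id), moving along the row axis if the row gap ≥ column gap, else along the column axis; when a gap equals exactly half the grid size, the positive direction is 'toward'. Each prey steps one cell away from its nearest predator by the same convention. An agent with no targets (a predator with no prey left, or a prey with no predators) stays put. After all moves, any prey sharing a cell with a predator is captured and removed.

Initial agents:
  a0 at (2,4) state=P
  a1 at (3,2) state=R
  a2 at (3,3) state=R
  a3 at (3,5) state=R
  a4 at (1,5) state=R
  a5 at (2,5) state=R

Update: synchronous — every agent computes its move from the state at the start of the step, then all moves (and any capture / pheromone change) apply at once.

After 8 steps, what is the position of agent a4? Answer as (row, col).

(0, 4)

t=1: a0@(2,5):P a1@(3,1):R a2@(0,3):R a3@(0,5):R a4@(0,5):R a5@(2,0):R
t=2: a0@(2,0):P a1@(3,2):R a2@(3,3):R a3@(3,5):R a4@(3,5):R a5@(2,1):R
t=3: a0@(2,1):P a1@(3,3):R a2@(3,2):R a3@(0,5):R a4@(0,5):R a5@(2,2):R
t=4: a0@(2,2):P a1@(3,4):R a2@(0,2):R a3@(3,5):R a4@(3,5):R a5@(2,3):R
t=5: a0@(2,3):P a1@(3,5):R a2@(3,2):R a3@(3,4):R a4@(3,4):R a5@(2,4):R
t=6: a0@(2,4):P a1@(3,0):R a2@(0,2):R a3@(0,4):R a4@(0,4):R a5@(2,5):R
t=7: a0@(2,5):P a1@(3,1):R a2@(3,2):R a3@(3,4):R a4@(3,4):R a5@(2,0):R
t=8: a0@(2,0):P a1@(3,2):R a2@(3,1):R a3@(0,4):R a4@(0,4):R a5@(2,1):R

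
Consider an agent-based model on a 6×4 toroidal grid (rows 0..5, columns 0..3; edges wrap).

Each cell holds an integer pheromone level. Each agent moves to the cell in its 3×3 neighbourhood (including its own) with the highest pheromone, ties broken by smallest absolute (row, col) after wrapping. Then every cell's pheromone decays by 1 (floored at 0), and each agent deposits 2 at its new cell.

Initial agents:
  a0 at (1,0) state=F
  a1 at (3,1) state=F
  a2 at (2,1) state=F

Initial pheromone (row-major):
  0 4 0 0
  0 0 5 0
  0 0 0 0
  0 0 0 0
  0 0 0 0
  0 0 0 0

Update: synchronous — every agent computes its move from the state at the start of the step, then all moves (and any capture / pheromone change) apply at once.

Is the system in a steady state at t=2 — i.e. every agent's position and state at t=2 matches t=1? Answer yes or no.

no

t=1: a0@(0,1) a1@(2,0) a2@(1,2) | pheromone: 0 5 0 0 / 0 0 6 0 / 2 0 0 0 / 0 0 0 0 / 0 0 0 0 / 0 0 0 0
t=2: a0@(1,2) a1@(2,0) a2@(1,2) | pheromone: 0 4 0 0 / 0 0 9 0 / 3 0 0 0 / 0 0 0 0 / 0 0 0 0 / 0 0 0 0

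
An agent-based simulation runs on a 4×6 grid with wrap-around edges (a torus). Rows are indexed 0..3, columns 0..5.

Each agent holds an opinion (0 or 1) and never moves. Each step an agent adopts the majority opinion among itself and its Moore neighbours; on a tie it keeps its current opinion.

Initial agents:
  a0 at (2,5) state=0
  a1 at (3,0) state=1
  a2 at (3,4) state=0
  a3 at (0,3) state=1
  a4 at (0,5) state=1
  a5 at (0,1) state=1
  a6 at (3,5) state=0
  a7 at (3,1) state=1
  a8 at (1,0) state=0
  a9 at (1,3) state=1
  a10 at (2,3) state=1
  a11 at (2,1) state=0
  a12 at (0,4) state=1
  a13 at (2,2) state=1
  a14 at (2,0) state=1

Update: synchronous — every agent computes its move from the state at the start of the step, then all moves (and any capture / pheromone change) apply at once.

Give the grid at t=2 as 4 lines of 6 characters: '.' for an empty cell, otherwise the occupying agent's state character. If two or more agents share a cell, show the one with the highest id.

.1.111
0..1..
1111.0
11..11

t=1: a0@(2,5):0 a1@(3,0):1 a2@(3,4):1 a3@(0,3):1 a4@(0,5):1 a5@(0,1):1 a6@(3,5):1 a7@(3,1):1 a8@(1,0):0 a9@(1,3):1 a10@(2,3):1 a11@(2,1):1 a12@(0,4):1 a13@(2,2):1 a14@(2,0):0
t=2: a0@(2,5):0 a1@(3,0):1 a2@(3,4):1 a3@(0,3):1 a4@(0,5):1 a5@(0,1):1 a6@(3,5):1 a7@(3,1):1 a8@(1,0):0 a9@(1,3):1 a10@(2,3):1 a11@(2,1):1 a12@(0,4):1 a13@(2,2):1 a14@(2,0):1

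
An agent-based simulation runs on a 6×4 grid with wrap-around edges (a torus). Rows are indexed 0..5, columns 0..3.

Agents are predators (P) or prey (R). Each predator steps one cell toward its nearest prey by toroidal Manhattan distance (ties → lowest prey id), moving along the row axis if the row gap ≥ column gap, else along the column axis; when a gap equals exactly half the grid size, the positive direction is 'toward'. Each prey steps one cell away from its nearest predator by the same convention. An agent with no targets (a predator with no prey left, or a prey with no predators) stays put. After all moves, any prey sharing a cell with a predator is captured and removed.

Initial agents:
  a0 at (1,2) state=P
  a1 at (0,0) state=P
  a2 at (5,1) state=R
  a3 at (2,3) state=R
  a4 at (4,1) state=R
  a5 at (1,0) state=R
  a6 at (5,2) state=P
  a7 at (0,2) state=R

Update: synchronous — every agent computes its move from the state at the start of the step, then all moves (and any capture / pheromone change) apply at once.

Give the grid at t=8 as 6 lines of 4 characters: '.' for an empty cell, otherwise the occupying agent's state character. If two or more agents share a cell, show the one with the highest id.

....
....
..PR
....
....
PR..

t=1: a0@(0,2):P a1@(1,0):P a2@(5,0):R a3@(3,3):R a4@(3,1):R a5@(2,0):R a6@(5,1):P a7@(5,2):R
t=2: a0@(5,2):P a1@(2,0):P a2@(5,3):R a3@(4,3):R a4@(2,1):R a5@(3,0):R a6@(5,0):P a7@(4,2):R
t=3: a0@(5,3):P a1@(2,1):P a2@(5,0):R a3@(3,3):R a4@(2,2):R a5@(4,0):R a6@(5,3):P a7@(3,2):R
t=4: a0@(5,0):P a1@(2,2):P a2@(5,1):R a3@(2,3):R a4@(2,3):R a5@(3,0):R a6@(5,0):P a7@(4,2):R
t=5: a0@(5,1):P a1@(2,3):P a2@(5,2):R a3@(2,0):R a4@(2,0):R a5@(2,0):R a6@(5,1):P a7@(5,2):R
t=6: a0@(5,2):P a1@(2,0):P a2@(5,3):R a3@(2,1):R a4@(2,1):R a5@(2,1):R a6@(5,2):P a7@(5,3):R
t=7: a0@(5,3):P a1@(2,1):P a2@(5,0):R a3@(2,2):R a4@(2,2):R a5@(2,2):R a6@(5,3):P a7@(5,0):R
t=8: a0@(5,0):P a1@(2,2):P a2@(5,1):R a3@(2,3):R a4@(2,3):R a5@(2,3):R a6@(5,0):P a7@(5,1):R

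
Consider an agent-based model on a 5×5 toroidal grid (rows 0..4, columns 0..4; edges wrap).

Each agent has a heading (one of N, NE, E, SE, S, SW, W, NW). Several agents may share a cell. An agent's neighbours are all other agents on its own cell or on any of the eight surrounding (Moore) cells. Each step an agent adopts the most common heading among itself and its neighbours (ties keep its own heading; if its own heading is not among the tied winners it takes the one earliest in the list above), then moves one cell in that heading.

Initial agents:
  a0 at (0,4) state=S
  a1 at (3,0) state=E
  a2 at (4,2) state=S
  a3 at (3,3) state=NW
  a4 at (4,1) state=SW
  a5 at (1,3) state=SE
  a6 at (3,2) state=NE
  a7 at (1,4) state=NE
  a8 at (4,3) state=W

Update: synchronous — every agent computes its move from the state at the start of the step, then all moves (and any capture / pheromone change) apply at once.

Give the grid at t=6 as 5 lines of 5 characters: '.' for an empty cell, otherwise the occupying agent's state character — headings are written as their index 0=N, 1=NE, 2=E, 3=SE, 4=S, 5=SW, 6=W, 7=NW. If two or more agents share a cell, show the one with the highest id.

..444
..444
..4..
.....
.....

t=1: a0@(1,4):S a1@(3,1):E a2@(0,2):S a3@(2,2):NW a4@(0,0):SW a5@(2,4):SE a6@(2,3):NE a7@(0,0):NE a8@(0,3):S
t=2: a0@(2,4):S a1@(3,2):E a2@(1,2):S a3@(1,1):NW a4@(1,4):SW a5@(3,0):SE a6@(1,4):NE a7@(4,1):NE a8@(1,3):S
t=3: a0@(3,4):S a1@(3,3):E a2@(2,2):S a3@(0,0):NW a4@(2,4):S a5@(4,1):SE a6@(2,4):S a7@(3,2):NE a8@(2,3):S
t=4: a0@(4,4):S a1@(4,3):S a2@(3,2):S a3@(4,4):NW a4@(3,4):S a5@(0,2):SE a6@(3,4):S a7@(4,2):S a8@(3,3):S
t=5: a0@(0,4):S a1@(0,3):S a2@(4,2):S a3@(0,4):S a4@(4,4):S a5@(1,2):S a6@(4,4):S a7@(0,2):S a8@(4,3):S
t=6: a0@(1,4):S a1@(1,3):S a2@(0,2):S a3@(1,4):S a4@(0,4):S a5@(2,2):S a6@(0,4):S a7@(1,2):S a8@(0,3):S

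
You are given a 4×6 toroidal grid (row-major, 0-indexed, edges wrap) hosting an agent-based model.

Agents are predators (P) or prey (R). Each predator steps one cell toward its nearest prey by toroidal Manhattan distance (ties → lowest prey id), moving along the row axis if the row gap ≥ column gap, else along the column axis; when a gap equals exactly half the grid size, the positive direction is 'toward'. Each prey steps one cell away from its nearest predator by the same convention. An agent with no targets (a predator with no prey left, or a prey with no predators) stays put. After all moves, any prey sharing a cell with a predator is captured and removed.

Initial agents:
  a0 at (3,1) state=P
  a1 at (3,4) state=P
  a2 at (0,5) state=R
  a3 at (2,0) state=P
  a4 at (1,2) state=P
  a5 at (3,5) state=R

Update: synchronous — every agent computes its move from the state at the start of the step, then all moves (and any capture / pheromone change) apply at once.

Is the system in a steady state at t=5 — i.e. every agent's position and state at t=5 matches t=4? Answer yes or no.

t=1: a0@(3,0):P a1@(3,5):P a2@(1,5):R a3@(3,0):P a4@(1,3):P
t=2: a0@(0,0):P a1@(0,5):P a3@(0,0):P a4@(1,4):P
t=3: (unchanged — steady state)

yes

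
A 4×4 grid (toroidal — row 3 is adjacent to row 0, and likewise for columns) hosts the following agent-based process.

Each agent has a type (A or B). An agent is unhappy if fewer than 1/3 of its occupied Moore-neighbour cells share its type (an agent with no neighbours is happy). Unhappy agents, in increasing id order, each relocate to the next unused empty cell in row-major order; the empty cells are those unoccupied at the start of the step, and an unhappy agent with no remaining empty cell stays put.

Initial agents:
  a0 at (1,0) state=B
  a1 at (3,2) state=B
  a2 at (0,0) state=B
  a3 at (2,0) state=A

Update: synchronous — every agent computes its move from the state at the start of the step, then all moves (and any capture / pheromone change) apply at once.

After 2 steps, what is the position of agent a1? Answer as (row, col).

(0, 2)

t=1: a0@(1,0):B a1@(3,2):B a2@(0,0):B a3@(0,1):A
t=2: a0@(1,0):B a1@(0,2):B a2@(0,0):B a3@(0,3):A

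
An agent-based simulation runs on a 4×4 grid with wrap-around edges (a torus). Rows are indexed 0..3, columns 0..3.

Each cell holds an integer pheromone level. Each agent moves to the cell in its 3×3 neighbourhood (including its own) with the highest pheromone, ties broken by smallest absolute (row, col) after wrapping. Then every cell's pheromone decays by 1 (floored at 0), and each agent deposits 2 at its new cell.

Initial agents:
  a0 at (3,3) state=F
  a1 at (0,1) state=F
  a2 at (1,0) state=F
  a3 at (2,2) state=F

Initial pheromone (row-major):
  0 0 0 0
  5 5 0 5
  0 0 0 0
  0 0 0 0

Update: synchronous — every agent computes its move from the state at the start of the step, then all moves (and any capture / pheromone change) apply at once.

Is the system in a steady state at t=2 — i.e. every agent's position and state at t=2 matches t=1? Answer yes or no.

no

t=1: a0@(0,0) a1@(1,0) a2@(1,0) a3@(1,1) | pheromone: 2 0 0 0 / 8 6 0 4 / 0 0 0 0 / 0 0 0 0
t=2: a0@(1,0) a1@(1,0) a2@(1,0) a3@(1,0) | pheromone: 1 0 0 0 / 15 5 0 3 / 0 0 0 0 / 0 0 0 0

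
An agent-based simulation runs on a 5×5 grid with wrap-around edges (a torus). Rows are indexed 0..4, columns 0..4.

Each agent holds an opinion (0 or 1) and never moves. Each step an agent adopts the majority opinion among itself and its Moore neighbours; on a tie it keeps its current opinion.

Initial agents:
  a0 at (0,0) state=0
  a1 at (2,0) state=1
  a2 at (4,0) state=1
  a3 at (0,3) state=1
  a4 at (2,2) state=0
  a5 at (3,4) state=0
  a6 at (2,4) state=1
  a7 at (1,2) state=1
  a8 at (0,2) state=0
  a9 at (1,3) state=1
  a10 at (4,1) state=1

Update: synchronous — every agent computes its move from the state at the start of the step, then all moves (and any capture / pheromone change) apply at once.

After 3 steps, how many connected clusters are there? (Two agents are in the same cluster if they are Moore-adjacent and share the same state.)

1

t=1: a0@(0,0):1 a1@(2,0):1 a2@(4,0):1 a3@(0,3):1 a4@(2,2):1 a5@(3,4):1 a6@(2,4):1 a7@(1,2):1 a8@(0,2):1 a9@(1,3):1 a10@(4,1):1
t=2: (unchanged — steady state)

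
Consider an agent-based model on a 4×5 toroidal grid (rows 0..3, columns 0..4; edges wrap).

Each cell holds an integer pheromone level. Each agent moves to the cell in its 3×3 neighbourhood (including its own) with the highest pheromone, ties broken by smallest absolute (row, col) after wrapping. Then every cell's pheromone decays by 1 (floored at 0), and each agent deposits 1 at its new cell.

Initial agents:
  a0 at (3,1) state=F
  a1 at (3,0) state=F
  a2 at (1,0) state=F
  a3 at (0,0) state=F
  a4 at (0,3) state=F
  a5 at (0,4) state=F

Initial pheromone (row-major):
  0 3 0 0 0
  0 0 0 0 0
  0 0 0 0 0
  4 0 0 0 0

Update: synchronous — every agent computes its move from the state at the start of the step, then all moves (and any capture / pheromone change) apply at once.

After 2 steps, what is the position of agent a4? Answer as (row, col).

(0, 1)

t=1: a0@(3,0) a1@(3,0) a2@(0,1) a3@(3,0) a4@(0,2) a5@(3,0) | pheromone: 0 3 1 0 0 / 0 0 0 0 0 / 0 0 0 0 0 / 7 0 0 0 0
t=2: a0@(3,0) a1@(3,0) a2@(3,0) a3@(3,0) a4@(0,1) a5@(3,0) | pheromone: 0 3 0 0 0 / 0 0 0 0 0 / 0 0 0 0 0 / 11 0 0 0 0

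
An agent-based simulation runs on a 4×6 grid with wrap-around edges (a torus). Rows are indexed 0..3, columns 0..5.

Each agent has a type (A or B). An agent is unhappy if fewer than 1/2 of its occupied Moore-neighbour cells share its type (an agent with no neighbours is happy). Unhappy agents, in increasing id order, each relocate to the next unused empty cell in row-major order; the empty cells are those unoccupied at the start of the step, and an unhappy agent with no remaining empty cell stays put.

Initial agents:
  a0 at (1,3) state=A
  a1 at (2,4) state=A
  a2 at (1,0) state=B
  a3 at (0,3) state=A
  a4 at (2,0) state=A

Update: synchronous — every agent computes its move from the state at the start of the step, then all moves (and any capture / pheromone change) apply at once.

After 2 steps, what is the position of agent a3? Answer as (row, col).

(0, 3)

t=1: a0@(1,3):A a1@(2,4):A a2@(0,0):B a3@(0,3):A a4@(0,1):A
t=2: a0@(1,3):A a1@(2,4):A a2@(0,2):B a3@(0,3):A a4@(0,4):A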